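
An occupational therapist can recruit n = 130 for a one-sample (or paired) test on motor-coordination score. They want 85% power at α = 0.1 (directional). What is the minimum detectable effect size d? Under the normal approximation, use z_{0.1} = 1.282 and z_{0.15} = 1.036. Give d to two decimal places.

d_min ≈ 0.20

For a single sample (or paired design) of n = 130: d_min = (z_{α} + z_β)/√n.
z-sum = 1.282 + 1.036 = 2.318.
d_min = 2.318 / √130 = 2.318 / 11.402 = 0.203.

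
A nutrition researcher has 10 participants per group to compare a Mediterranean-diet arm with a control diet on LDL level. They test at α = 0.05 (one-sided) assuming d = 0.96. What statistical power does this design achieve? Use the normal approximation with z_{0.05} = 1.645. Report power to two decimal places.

power ≈ 0.69

For two equal groups, power = Φ(d·√(n/2) − z_{α}).
d·√(n/2) = 0.96 × √(10/2) = 0.96 × 2.236 = 2.147.
z_β = 2.147 − 1.645 = 0.502.
Power = Φ(0.502) = 0.692.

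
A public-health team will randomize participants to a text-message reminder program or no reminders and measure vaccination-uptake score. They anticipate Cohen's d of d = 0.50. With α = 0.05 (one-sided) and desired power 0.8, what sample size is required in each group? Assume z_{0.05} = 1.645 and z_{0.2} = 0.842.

n = 50 per group

For two independent groups with equal n: n = 2·((z_{α} + z_β) / d)².
z_{α} + z_β = 1.645 + 0.842 = 2.487.
n = 2 × (2.487 / 0.50)² = 2 × 4.974² = 2 × 24.74 = 49.5.
Round up to the next whole participant.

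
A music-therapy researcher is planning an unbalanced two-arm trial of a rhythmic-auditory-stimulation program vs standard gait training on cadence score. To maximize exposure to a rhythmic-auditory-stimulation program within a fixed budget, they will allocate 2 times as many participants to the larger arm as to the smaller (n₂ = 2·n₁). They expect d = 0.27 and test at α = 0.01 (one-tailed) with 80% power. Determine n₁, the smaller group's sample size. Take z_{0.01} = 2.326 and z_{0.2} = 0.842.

With allocation ratio k = n₂/n₁ = 2, Var(x̄₁−x̄₂) = σ²(1/n₁ + 1/(k·n₁)) = σ²·(k+1)/(k·n₁).
So n₁ = (1 + 1/k)·((z_{α} + z_β)/d)² = 1.500 × (3.168/0.27)².
n₁ = 1.500 × 137.67 = 206.5.
Round up: n₁ = 207, giving n₂ = 2 × 207 = 414.

n₁ = 207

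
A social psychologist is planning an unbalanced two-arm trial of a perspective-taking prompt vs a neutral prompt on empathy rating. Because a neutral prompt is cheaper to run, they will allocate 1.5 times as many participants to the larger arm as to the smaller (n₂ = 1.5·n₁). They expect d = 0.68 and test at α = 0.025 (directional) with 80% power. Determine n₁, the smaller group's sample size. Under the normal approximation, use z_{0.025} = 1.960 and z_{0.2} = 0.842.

With allocation ratio k = n₂/n₁ = 1.5, Var(x̄₁−x̄₂) = σ²(1/n₁ + 1/(k·n₁)) = σ²·(k+1)/(k·n₁).
So n₁ = (1 + 1/k)·((z_{α} + z_β)/d)² = 1.667 × (2.802/0.68)².
n₁ = 1.667 × 16.98 = 28.3.
Round up: n₁ = 29, giving n₂ = ⌈1.5 × 29⌉ = ⌈43.5⌉ = 44.

n₁ = 29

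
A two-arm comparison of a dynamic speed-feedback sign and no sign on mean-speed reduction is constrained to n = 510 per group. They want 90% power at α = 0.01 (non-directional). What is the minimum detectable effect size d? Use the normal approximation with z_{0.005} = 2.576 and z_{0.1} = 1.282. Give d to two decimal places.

d_min ≈ 0.24

For two independent groups of n = 510 each: d_min = (z_{α/2} + z_β)·√(2/n).
z-sum = 2.576 + 1.282 = 3.858.
d_min = 3.858 × √(2/510) = 3.858 × 0.0626 = 0.242.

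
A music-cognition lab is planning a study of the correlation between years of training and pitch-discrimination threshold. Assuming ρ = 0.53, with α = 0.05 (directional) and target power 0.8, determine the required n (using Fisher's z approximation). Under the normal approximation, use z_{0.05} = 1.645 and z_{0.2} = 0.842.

Fisher's z: C = ½·ln((1+r)/(1−r)) = ½·ln(3.2553) = 0.5901.
n = ((z_{α} + z_β)/C)² + 3.
(1.645 + 0.842) / 0.5901 = 2.487 / 0.5901 = 4.215.
n = 4.215² + 3 = 17.76 + 3 = 20.8.
Round up.

n = 21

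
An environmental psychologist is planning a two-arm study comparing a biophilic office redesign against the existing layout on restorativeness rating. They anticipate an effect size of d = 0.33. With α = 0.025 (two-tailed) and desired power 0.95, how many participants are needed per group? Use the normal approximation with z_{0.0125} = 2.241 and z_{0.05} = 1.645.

For two independent groups with equal n: n = 2·((z_{α/2} + z_β) / d)².
z_{α/2} + z_β = 2.241 + 1.645 = 3.886.
n = 2 × (3.886 / 0.33)² = 2 × 11.776² = 2 × 138.67 = 277.3.
Round up to the next whole participant.

n = 278 per group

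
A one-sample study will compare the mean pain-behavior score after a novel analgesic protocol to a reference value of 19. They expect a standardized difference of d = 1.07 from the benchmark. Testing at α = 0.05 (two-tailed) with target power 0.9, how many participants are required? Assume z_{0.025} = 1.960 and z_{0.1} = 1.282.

For a one-sample test: n = ((z_{α/2} + z_β) / d)².
z_{α/2} + z_β = 1.960 + 1.282 = 3.242.
n = (3.242 / 1.07)² = 3.030² = 9.18.
Round up.

n = 10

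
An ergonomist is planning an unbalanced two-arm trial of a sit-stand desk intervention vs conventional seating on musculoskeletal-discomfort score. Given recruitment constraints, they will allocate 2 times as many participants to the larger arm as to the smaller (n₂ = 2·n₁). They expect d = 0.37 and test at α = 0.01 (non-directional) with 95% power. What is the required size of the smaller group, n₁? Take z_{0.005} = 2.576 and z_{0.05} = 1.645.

n₁ = 196

With allocation ratio k = n₂/n₁ = 2, Var(x̄₁−x̄₂) = σ²(1/n₁ + 1/(k·n₁)) = σ²·(k+1)/(k·n₁).
So n₁ = (1 + 1/k)·((z_{α/2} + z_β)/d)² = 1.500 × (4.221/0.37)².
n₁ = 1.500 × 130.14 = 195.2.
Round up: n₁ = 196, giving n₂ = 2 × 196 = 392.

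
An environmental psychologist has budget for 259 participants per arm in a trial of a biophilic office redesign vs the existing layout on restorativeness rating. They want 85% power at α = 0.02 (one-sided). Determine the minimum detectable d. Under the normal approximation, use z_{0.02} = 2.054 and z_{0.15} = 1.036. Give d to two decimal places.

d_min ≈ 0.27

For two independent groups of n = 259 each: d_min = (z_{α} + z_β)·√(2/n).
z-sum = 2.054 + 1.036 = 3.090.
d_min = 3.090 × √(2/259) = 3.090 × 0.0879 = 0.272.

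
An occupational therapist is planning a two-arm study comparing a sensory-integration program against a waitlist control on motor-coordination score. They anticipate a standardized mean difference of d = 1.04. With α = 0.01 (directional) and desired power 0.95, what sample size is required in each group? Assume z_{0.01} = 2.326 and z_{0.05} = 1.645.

For two independent groups with equal n: n = 2·((z_{α} + z_β) / d)².
z_{α} + z_β = 2.326 + 1.645 = 3.971.
n = 2 × (3.971 / 1.04)² = 2 × 3.818² = 2 × 14.58 = 29.2.
Round up to the next whole participant.

n = 30 per group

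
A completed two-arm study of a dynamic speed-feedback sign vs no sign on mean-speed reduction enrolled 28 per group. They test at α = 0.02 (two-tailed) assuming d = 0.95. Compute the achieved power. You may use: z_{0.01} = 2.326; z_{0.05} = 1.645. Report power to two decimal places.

For two equal groups, power = Φ(d·√(n/2) − z_{α/2}).
d·√(n/2) = 0.95 × √(28/2) = 0.95 × 3.742 = 3.555.
z_β = 3.555 − 2.326 = 1.229.
Power = Φ(1.229) = 0.890.

power ≈ 0.89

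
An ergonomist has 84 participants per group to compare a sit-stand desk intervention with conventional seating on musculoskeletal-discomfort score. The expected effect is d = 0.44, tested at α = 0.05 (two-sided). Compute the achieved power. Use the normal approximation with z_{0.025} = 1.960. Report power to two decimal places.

For two equal groups, power = Φ(d·√(n/2) − z_{α/2}).
d·√(n/2) = 0.44 × √(84/2) = 0.44 × 6.481 = 2.852.
z_β = 2.852 − 1.960 = 0.892.
Power = Φ(0.892) = 0.814.

power ≈ 0.81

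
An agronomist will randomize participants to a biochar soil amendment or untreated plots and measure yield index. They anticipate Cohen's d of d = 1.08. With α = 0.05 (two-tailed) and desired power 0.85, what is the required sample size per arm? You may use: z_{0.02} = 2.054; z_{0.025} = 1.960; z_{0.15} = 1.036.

For two independent groups with equal n: n = 2·((z_{α/2} + z_β) / d)².
z_{α/2} + z_β = 1.960 + 1.036 = 2.996.
n = 2 × (2.996 / 1.08)² = 2 × 2.774² = 2 × 7.70 = 15.4.
Round up to the next whole participant.

n = 16 per group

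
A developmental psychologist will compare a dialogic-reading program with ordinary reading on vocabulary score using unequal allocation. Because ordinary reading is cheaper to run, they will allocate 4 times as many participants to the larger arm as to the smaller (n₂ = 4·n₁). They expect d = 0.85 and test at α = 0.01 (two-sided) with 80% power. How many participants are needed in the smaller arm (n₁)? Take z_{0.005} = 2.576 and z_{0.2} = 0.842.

n₁ = 21

With allocation ratio k = n₂/n₁ = 4, Var(x̄₁−x̄₂) = σ²(1/n₁ + 1/(k·n₁)) = σ²·(k+1)/(k·n₁).
So n₁ = (1 + 1/k)·((z_{α/2} + z_β)/d)² = 1.250 × (3.418/0.85)².
n₁ = 1.250 × 16.17 = 20.2.
Round up: n₁ = 21, giving n₂ = 4 × 21 = 84.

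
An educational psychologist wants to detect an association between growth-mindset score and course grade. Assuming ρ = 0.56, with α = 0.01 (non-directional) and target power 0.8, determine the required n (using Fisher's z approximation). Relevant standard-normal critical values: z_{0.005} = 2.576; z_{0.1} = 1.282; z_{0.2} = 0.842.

n = 33

Fisher's z: C = ½·ln((1+r)/(1−r)) = ½·ln(3.5455) = 0.6328.
n = ((z_{α/2} + z_β)/C)² + 3.
(2.576 + 0.842) / 0.6328 = 3.418 / 0.6328 = 5.401.
n = 5.401² + 3 = 29.18 + 3 = 32.2.
Round up.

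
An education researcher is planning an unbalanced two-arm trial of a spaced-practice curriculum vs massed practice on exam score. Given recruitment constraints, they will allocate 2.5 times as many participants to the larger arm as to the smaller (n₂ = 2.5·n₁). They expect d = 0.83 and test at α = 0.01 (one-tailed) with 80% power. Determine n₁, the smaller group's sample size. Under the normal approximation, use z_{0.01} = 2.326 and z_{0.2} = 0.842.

With allocation ratio k = n₂/n₁ = 2.5, Var(x̄₁−x̄₂) = σ²(1/n₁ + 1/(k·n₁)) = σ²·(k+1)/(k·n₁).
So n₁ = (1 + 1/k)·((z_{α} + z_β)/d)² = 1.400 × (3.168/0.83)².
n₁ = 1.400 × 14.57 = 20.4.
Round up: n₁ = 21, giving n₂ = ⌈2.5 × 21⌉ = ⌈52.5⌉ = 53.

n₁ = 21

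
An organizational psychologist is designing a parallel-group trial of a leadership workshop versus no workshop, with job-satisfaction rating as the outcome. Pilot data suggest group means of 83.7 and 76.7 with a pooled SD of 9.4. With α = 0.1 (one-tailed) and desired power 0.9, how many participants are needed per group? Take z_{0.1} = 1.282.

Cohen's d = |M₁ − M₂| / SD_pooled = |83.7 − 76.7| / 9.4 = 7.0 / 9.4 = 0.745.
For two independent groups with equal n: n = 2·((z_{α} + z_β) / d)².
z_{α} + z_β = 1.282 + 1.282 = 2.564.
n = 2 × (2.564 / 0.745)² = 2 × 3.442² = 2 × 11.84 = 23.7.
Round up to the next whole participant.

n = 24 per group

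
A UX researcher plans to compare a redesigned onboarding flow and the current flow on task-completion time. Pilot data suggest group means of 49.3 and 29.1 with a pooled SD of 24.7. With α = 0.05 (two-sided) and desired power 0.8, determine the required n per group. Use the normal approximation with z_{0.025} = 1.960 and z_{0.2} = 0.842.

Cohen's d = |M₁ − M₂| / SD_pooled = |49.3 − 29.1| / 24.7 = 20.2 / 24.7 = 0.818.
For two independent groups with equal n: n = 2·((z_{α/2} + z_β) / d)².
z_{α/2} + z_β = 1.960 + 0.842 = 2.802.
n = 2 × (2.802 / 0.818)² = 2 × 3.425² = 2 × 11.73 = 23.5.
Round up to the next whole participant.

n = 24 per group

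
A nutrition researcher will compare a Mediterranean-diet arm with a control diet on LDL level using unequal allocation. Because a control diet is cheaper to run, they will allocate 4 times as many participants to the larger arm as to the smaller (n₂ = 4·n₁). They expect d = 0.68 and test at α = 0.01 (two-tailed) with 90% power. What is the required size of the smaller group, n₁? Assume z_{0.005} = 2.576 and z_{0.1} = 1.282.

n₁ = 41

With allocation ratio k = n₂/n₁ = 4, Var(x̄₁−x̄₂) = σ²(1/n₁ + 1/(k·n₁)) = σ²·(k+1)/(k·n₁).
So n₁ = (1 + 1/k)·((z_{α/2} + z_β)/d)² = 1.250 × (3.858/0.68)².
n₁ = 1.250 × 32.19 = 40.2.
Round up: n₁ = 41, giving n₂ = 4 × 41 = 164.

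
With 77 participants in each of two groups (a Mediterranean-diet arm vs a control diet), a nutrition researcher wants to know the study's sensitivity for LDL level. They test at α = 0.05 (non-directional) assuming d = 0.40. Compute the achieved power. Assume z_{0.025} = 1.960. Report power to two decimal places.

For two equal groups, power = Φ(d·√(n/2) − z_{α/2}).
d·√(n/2) = 0.40 × √(77/2) = 0.40 × 6.205 = 2.482.
z_β = 2.482 − 1.960 = 0.522.
Power = Φ(0.522) = 0.699.

power ≈ 0.70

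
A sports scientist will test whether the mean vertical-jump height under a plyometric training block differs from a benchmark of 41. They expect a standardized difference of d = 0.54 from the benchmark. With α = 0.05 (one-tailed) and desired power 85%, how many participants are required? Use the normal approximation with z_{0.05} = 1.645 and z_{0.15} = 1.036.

For a one-sample test: n = ((z_{α} + z_β) / d)².
z_{α} + z_β = 1.645 + 1.036 = 2.681.
n = (2.681 / 0.54)² = 4.965² = 24.65.
Round up.

n = 25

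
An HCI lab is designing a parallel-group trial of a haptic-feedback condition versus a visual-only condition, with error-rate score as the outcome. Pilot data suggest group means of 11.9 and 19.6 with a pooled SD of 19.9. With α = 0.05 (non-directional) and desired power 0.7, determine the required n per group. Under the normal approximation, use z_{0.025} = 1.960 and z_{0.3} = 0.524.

n = 83 per group

Cohen's d = |M₁ − M₂| / SD_pooled = |11.9 − 19.6| / 19.9 = 7.7 / 19.9 = 0.387.
For two independent groups with equal n: n = 2·((z_{α/2} + z_β) / d)².
z_{α/2} + z_β = 1.960 + 0.524 = 2.484.
n = 2 × (2.484 / 0.387)² = 2 × 6.419² = 2 × 41.20 = 82.4.
Round up to the next whole participant.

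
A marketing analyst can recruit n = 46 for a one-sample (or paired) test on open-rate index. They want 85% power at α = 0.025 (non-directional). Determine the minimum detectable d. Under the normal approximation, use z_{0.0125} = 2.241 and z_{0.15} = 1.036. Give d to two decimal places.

For a single sample (or paired design) of n = 46: d_min = (z_{α/2} + z_β)/√n.
z-sum = 2.241 + 1.036 = 3.277.
d_min = 3.277 / √46 = 3.277 / 6.782 = 0.483.

d_min ≈ 0.48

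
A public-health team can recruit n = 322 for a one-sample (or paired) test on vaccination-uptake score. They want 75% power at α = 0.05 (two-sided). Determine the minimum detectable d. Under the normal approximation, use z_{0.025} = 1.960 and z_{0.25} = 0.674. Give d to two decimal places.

For a single sample (or paired design) of n = 322: d_min = (z_{α/2} + z_β)/√n.
z-sum = 1.960 + 0.674 = 2.634.
d_min = 2.634 / √322 = 2.634 / 17.944 = 0.147.

d_min ≈ 0.15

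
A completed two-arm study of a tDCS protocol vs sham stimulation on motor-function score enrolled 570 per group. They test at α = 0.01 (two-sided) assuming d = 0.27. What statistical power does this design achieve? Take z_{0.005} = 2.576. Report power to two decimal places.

For two equal groups, power = Φ(d·√(n/2) − z_{α/2}).
d·√(n/2) = 0.27 × √(570/2) = 0.27 × 16.882 = 4.558.
z_β = 4.558 − 2.576 = 1.982.
Power = Φ(1.982) = 0.976.

power ≈ 0.98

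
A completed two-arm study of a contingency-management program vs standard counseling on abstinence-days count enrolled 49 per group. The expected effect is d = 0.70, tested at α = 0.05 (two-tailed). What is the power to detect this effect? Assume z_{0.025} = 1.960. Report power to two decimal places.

power ≈ 0.93

For two equal groups, power = Φ(d·√(n/2) − z_{α/2}).
d·√(n/2) = 0.70 × √(49/2) = 0.70 × 4.950 = 3.465.
z_β = 3.465 − 1.960 = 1.505.
Power = Φ(1.505) = 0.934.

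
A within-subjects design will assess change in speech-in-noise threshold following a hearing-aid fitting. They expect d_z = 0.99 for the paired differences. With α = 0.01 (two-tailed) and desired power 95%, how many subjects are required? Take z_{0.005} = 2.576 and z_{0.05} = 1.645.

n = 19 pairs

For a paired (one-sample on differences) test: n = ((z_{α/2} + z_β) / d)².
z_{α/2} + z_β = 2.576 + 1.645 = 4.221.
n = (4.221 / 0.99)² = 4.264² = 18.18.
Round up.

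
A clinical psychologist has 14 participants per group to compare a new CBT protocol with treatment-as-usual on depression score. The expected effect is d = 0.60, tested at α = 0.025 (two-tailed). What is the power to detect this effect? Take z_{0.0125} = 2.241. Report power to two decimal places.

power ≈ 0.26

For two equal groups, power = Φ(d·√(n/2) − z_{α/2}).
d·√(n/2) = 0.60 × √(14/2) = 0.60 × 2.646 = 1.587.
z_β = 1.587 − 2.241 = -0.654.
Power = Φ(-0.654) = 0.257.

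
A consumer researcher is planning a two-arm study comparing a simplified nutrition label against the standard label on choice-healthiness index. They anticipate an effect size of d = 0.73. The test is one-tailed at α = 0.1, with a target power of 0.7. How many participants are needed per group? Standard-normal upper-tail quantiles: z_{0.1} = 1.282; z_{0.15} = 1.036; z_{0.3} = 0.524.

For two independent groups with equal n: n = 2·((z_{α} + z_β) / d)².
z_{α} + z_β = 1.282 + 0.524 = 1.806.
n = 2 × (1.806 / 0.73)² = 2 × 2.474² = 2 × 6.12 = 12.2.
Round up to the next whole participant.

n = 13 per group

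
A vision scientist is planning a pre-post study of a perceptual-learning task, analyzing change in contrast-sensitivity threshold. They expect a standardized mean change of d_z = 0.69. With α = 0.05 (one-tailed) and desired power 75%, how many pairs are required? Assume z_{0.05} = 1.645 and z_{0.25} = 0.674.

For a paired (one-sample on differences) test: n = ((z_{α} + z_β) / d)².
z_{α} + z_β = 1.645 + 0.674 = 2.319.
n = (2.319 / 0.69)² = 3.361² = 11.30.
Round up.

n = 12 pairs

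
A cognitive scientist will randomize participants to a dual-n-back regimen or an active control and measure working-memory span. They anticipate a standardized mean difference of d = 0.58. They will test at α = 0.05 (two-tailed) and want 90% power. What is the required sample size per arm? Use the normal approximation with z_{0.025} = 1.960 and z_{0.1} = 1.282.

For two independent groups with equal n: n = 2·((z_{α/2} + z_β) / d)².
z_{α/2} + z_β = 1.960 + 1.282 = 3.242.
n = 2 × (3.242 / 0.58)² = 2 × 5.590² = 2 × 31.24 = 62.5.
Round up to the next whole participant.

n = 63 per group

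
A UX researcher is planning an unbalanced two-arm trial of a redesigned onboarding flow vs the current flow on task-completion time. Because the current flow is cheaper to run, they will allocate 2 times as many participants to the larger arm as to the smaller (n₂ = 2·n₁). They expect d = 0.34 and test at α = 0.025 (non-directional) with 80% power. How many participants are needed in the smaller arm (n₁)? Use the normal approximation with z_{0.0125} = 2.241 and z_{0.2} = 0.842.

With allocation ratio k = n₂/n₁ = 2, Var(x̄₁−x̄₂) = σ²(1/n₁ + 1/(k·n₁)) = σ²·(k+1)/(k·n₁).
So n₁ = (1 + 1/k)·((z_{α/2} + z_β)/d)² = 1.500 × (3.083/0.34)².
n₁ = 1.500 × 82.22 = 123.3.
Round up: n₁ = 124, giving n₂ = 2 × 124 = 248.

n₁ = 124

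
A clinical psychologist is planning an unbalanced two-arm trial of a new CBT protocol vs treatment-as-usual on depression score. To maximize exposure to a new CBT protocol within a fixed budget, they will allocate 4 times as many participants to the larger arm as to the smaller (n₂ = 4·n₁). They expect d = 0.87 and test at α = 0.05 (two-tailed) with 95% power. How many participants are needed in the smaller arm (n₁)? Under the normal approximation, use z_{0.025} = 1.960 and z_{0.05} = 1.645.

n₁ = 22

With allocation ratio k = n₂/n₁ = 4, Var(x̄₁−x̄₂) = σ²(1/n₁ + 1/(k·n₁)) = σ²·(k+1)/(k·n₁).
So n₁ = (1 + 1/k)·((z_{α/2} + z_β)/d)² = 1.250 × (3.605/0.87)².
n₁ = 1.250 × 17.17 = 21.5.
Round up: n₁ = 22, giving n₂ = 4 × 22 = 88.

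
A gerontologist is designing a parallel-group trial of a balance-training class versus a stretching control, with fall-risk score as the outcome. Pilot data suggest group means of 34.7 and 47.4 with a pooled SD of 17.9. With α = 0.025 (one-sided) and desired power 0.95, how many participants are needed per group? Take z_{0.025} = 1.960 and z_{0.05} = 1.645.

Cohen's d = |M₁ − M₂| / SD_pooled = |34.7 − 47.4| / 17.9 = 12.7 / 17.9 = 0.709.
For two independent groups with equal n: n = 2·((z_{α} + z_β) / d)².
z_{α} + z_β = 1.960 + 1.645 = 3.605.
n = 2 × (3.605 / 0.709)² = 2 × 5.085² = 2 × 25.85 = 51.7.
Round up to the next whole participant.

n = 52 per group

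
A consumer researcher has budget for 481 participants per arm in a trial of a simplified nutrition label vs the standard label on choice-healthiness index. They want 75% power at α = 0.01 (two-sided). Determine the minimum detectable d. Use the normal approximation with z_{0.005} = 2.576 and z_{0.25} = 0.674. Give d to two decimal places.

For two independent groups of n = 481 each: d_min = (z_{α/2} + z_β)·√(2/n).
z-sum = 2.576 + 0.674 = 3.250.
d_min = 3.250 × √(2/481) = 3.250 × 0.0645 = 0.210.

d_min ≈ 0.21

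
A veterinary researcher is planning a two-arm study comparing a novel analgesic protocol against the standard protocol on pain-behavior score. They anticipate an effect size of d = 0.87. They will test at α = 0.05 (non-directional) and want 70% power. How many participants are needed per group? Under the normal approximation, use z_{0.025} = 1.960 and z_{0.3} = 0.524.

n = 17 per group

For two independent groups with equal n: n = 2·((z_{α/2} + z_β) / d)².
z_{α/2} + z_β = 1.960 + 0.524 = 2.484.
n = 2 × (2.484 / 0.87)² = 2 × 2.855² = 2 × 8.15 = 16.3.
Round up to the next whole participant.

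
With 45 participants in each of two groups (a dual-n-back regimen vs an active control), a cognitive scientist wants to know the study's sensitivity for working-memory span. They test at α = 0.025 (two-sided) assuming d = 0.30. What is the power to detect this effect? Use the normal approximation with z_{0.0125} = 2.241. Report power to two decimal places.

power ≈ 0.21

For two equal groups, power = Φ(d·√(n/2) − z_{α/2}).
d·√(n/2) = 0.30 × √(45/2) = 0.30 × 4.743 = 1.423.
z_β = 1.423 − 2.241 = -0.818.
Power = Φ(-0.818) = 0.207.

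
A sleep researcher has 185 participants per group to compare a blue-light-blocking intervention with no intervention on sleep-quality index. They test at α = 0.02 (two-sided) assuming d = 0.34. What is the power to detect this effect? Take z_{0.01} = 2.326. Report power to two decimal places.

For two equal groups, power = Φ(d·√(n/2) − z_{α/2}).
d·√(n/2) = 0.34 × √(185/2) = 0.34 × 9.618 = 3.270.
z_β = 3.270 − 2.326 = 0.944.
Power = Φ(0.944) = 0.827.

power ≈ 0.83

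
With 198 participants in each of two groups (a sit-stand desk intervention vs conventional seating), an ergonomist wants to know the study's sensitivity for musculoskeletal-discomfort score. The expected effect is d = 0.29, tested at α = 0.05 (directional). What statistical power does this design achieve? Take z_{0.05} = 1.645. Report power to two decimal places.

power ≈ 0.89

For two equal groups, power = Φ(d·√(n/2) − z_{α}).
d·√(n/2) = 0.29 × √(198/2) = 0.29 × 9.950 = 2.885.
z_β = 2.885 − 1.645 = 1.240.
Power = Φ(1.240) = 0.893.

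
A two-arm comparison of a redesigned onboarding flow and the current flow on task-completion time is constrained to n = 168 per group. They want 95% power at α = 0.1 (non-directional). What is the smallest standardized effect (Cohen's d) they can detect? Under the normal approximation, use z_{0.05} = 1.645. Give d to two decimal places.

d_min ≈ 0.36

For two independent groups of n = 168 each: d_min = (z_{α/2} + z_β)·√(2/n).
z-sum = 1.645 + 1.645 = 3.290.
d_min = 3.290 × √(2/168) = 3.290 × 0.1091 = 0.359.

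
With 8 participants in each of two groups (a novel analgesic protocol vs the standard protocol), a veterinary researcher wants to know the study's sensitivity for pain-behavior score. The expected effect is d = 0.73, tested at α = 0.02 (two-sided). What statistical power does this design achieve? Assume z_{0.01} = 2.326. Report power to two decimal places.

For two equal groups, power = Φ(d·√(n/2) − z_{α/2}).
d·√(n/2) = 0.73 × √(8/2) = 0.73 × 2.000 = 1.460.
z_β = 1.460 − 2.326 = -0.866.
Power = Φ(-0.866) = 0.193.

power ≈ 0.19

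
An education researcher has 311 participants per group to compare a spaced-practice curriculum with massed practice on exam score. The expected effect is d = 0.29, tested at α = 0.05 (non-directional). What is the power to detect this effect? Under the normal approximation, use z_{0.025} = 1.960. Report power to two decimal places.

power ≈ 0.95

For two equal groups, power = Φ(d·√(n/2) − z_{α/2}).
d·√(n/2) = 0.29 × √(311/2) = 0.29 × 12.470 = 3.616.
z_β = 3.616 − 1.960 = 1.656.
Power = Φ(1.656) = 0.951.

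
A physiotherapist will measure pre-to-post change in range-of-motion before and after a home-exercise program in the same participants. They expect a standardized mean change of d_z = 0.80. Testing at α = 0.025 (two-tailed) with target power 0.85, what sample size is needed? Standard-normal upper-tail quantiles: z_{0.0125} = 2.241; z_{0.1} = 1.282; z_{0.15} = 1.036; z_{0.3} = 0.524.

n = 17 pairs

For a paired (one-sample on differences) test: n = ((z_{α/2} + z_β) / d)².
z_{α/2} + z_β = 2.241 + 1.036 = 3.277.
n = (3.277 / 0.80)² = 4.096² = 16.78.
Round up.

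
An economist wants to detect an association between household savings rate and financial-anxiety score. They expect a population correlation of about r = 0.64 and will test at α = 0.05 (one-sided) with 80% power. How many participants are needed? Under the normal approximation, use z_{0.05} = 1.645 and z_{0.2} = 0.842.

n = 14

Fisher's z: C = ½·ln((1+r)/(1−r)) = ½·ln(4.5556) = 0.7582.
n = ((z_{α} + z_β)/C)² + 3.
(1.645 + 0.842) / 0.7582 = 2.487 / 0.7582 = 3.280.
n = 3.280² + 3 = 10.76 + 3 = 13.8.
Round up.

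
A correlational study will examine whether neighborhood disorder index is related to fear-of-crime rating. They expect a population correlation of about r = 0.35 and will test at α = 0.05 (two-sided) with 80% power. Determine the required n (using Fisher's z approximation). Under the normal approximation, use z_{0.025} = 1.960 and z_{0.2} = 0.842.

Fisher's z: C = ½·ln((1+r)/(1−r)) = ½·ln(2.0769) = 0.3654.
n = ((z_{α/2} + z_β)/C)² + 3.
(1.960 + 0.842) / 0.3654 = 2.802 / 0.3654 = 7.668.
n = 7.668² + 3 = 58.80 + 3 = 61.8.
Round up.

n = 62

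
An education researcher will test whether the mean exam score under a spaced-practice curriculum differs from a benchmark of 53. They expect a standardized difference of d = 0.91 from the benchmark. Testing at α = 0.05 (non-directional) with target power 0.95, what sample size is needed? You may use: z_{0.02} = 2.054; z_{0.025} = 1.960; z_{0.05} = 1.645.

n = 16

For a one-sample test: n = ((z_{α/2} + z_β) / d)².
z_{α/2} + z_β = 1.960 + 1.645 = 3.605.
n = (3.605 / 0.91)² = 3.962² = 15.69.
Round up.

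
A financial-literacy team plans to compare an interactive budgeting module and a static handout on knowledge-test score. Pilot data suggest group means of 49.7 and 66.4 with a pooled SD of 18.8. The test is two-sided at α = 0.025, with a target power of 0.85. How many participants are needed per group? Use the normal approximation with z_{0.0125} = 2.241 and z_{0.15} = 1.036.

Cohen's d = |M₁ − M₂| / SD_pooled = |49.7 − 66.4| / 18.8 = 16.7 / 18.8 = 0.888.
For two independent groups with equal n: n = 2·((z_{α/2} + z_β) / d)².
z_{α/2} + z_β = 2.241 + 1.036 = 3.277.
n = 2 × (3.277 / 0.888)² = 2 × 3.690² = 2 × 13.62 = 27.2.
Round up to the next whole participant.

n = 28 per group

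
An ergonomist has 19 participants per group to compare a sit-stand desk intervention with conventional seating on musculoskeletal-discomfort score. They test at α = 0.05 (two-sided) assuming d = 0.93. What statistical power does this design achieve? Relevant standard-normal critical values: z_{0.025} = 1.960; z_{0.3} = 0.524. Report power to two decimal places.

power ≈ 0.82

For two equal groups, power = Φ(d·√(n/2) − z_{α/2}).
d·√(n/2) = 0.93 × √(19/2) = 0.93 × 3.082 = 2.866.
z_β = 2.866 − 1.960 = 0.906.
Power = Φ(0.906) = 0.818.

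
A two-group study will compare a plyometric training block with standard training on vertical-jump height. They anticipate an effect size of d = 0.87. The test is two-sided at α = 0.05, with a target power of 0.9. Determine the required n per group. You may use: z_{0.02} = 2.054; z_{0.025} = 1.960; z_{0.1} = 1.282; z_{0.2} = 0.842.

For two independent groups with equal n: n = 2·((z_{α/2} + z_β) / d)².
z_{α/2} + z_β = 1.960 + 1.282 = 3.242.
n = 2 × (3.242 / 0.87)² = 2 × 3.726² = 2 × 13.89 = 27.8.
Round up to the next whole participant.

n = 28 per group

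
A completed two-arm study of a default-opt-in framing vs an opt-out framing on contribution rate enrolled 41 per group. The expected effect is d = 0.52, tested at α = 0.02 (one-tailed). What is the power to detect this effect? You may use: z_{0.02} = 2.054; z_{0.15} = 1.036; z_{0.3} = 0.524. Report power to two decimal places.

power ≈ 0.62

For two equal groups, power = Φ(d·√(n/2) − z_{α}).
d·√(n/2) = 0.52 × √(41/2) = 0.52 × 4.528 = 2.354.
z_β = 2.354 − 2.054 = 0.300.
Power = Φ(0.300) = 0.618.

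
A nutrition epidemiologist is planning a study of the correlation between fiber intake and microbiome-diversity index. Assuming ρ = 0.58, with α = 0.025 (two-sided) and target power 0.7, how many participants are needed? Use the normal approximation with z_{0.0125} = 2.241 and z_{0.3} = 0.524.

Fisher's z: C = ½·ln((1+r)/(1−r)) = ½·ln(3.7619) = 0.6625.
n = ((z_{α/2} + z_β)/C)² + 3.
(2.241 + 0.524) / 0.6625 = 2.765 / 0.6625 = 4.174.
n = 4.174² + 3 = 17.42 + 3 = 20.4.
Round up.

n = 21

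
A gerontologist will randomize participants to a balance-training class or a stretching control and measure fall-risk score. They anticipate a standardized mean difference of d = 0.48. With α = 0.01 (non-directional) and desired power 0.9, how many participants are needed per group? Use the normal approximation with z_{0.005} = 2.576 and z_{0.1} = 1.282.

For two independent groups with equal n: n = 2·((z_{α/2} + z_β) / d)².
z_{α/2} + z_β = 2.576 + 1.282 = 3.858.
n = 2 × (3.858 / 0.48)² = 2 × 8.037² = 2 × 64.60 = 129.2.
Round up to the next whole participant.

n = 130 per group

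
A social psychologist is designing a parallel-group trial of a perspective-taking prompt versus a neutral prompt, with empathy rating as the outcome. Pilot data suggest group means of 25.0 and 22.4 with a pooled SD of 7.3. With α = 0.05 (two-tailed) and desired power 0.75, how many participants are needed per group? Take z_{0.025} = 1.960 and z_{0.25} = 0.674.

n = 110 per group

Cohen's d = |M₁ − M₂| / SD_pooled = |25.0 − 22.4| / 7.3 = 2.6 / 7.3 = 0.356.
For two independent groups with equal n: n = 2·((z_{α/2} + z_β) / d)².
z_{α/2} + z_β = 1.960 + 0.674 = 2.634.
n = 2 × (2.634 / 0.356)² = 2 × 7.399² = 2 × 54.74 = 109.5.
Round up to the next whole participant.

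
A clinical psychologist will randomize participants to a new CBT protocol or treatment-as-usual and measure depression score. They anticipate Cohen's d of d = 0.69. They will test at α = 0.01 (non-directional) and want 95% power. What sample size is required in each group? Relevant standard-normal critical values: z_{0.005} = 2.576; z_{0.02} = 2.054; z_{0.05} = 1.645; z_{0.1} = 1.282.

n = 75 per group

For two independent groups with equal n: n = 2·((z_{α/2} + z_β) / d)².
z_{α/2} + z_β = 2.576 + 1.645 = 4.221.
n = 2 × (4.221 / 0.69)² = 2 × 6.117² = 2 × 37.42 = 74.8.
Round up to the next whole participant.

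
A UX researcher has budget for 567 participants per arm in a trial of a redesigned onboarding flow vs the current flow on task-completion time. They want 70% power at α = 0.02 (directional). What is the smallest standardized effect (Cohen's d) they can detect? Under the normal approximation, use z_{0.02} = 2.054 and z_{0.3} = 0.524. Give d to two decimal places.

d_min ≈ 0.15

For two independent groups of n = 567 each: d_min = (z_{α} + z_β)·√(2/n).
z-sum = 2.054 + 0.524 = 2.578.
d_min = 2.578 × √(2/567) = 2.578 × 0.0594 = 0.153.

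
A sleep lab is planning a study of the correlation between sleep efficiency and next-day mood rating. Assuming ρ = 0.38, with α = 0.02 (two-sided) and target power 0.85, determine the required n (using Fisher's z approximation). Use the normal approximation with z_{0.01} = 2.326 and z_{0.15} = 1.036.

Fisher's z: C = ½·ln((1+r)/(1−r)) = ½·ln(2.2258) = 0.4001.
n = ((z_{α/2} + z_β)/C)² + 3.
(2.326 + 1.036) / 0.4001 = 3.362 / 0.4001 = 8.403.
n = 8.403² + 3 = 70.61 + 3 = 73.6.
Round up.

n = 74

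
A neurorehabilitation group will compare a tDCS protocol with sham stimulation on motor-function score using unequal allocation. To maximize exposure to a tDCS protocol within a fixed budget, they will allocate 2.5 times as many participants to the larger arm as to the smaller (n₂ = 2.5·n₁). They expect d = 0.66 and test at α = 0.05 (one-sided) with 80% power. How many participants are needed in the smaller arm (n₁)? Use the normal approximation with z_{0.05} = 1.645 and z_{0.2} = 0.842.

With allocation ratio k = n₂/n₁ = 2.5, Var(x̄₁−x̄₂) = σ²(1/n₁ + 1/(k·n₁)) = σ²·(k+1)/(k·n₁).
So n₁ = (1 + 1/k)·((z_{α} + z_β)/d)² = 1.400 × (2.487/0.66)².
n₁ = 1.400 × 14.20 = 19.9.
Round up: n₁ = 20, giving n₂ = 2.5 × 20 = 50.

n₁ = 20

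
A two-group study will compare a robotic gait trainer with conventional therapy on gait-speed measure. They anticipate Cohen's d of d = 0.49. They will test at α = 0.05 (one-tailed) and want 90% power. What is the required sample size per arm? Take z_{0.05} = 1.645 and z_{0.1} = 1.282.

For two independent groups with equal n: n = 2·((z_{α} + z_β) / d)².
z_{α} + z_β = 1.645 + 1.282 = 2.927.
n = 2 × (2.927 / 0.49)² = 2 × 5.973² = 2 × 35.68 = 71.4.
Round up to the next whole participant.

n = 72 per group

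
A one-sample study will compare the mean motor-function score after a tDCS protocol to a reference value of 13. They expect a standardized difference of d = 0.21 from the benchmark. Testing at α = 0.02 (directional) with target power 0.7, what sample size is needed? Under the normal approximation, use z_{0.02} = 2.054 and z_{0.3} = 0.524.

n = 151

For a one-sample test: n = ((z_{α} + z_β) / d)².
z_{α} + z_β = 2.054 + 0.524 = 2.578.
n = (2.578 / 0.21)² = 12.276² = 150.70.
Round up.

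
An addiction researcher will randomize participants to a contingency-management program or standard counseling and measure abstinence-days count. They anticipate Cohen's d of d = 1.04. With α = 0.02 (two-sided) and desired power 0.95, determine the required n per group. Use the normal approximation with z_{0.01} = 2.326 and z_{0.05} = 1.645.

For two independent groups with equal n: n = 2·((z_{α/2} + z_β) / d)².
z_{α/2} + z_β = 2.326 + 1.645 = 3.971.
n = 2 × (3.971 / 1.04)² = 2 × 3.818² = 2 × 14.58 = 29.2.
Round up to the next whole participant.

n = 30 per group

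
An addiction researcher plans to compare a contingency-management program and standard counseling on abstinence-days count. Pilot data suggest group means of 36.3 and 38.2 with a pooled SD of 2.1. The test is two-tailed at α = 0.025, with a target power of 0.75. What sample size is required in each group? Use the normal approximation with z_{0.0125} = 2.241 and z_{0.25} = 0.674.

n = 21 per group

Cohen's d = |M₁ − M₂| / SD_pooled = |36.3 − 38.2| / 2.1 = 1.9 / 2.1 = 0.905.
For two independent groups with equal n: n = 2·((z_{α/2} + z_β) / d)².
z_{α/2} + z_β = 2.241 + 0.674 = 2.915.
n = 2 × (2.915 / 0.905)² = 2 × 3.221² = 2 × 10.37 = 20.7.
Round up to the next whole participant.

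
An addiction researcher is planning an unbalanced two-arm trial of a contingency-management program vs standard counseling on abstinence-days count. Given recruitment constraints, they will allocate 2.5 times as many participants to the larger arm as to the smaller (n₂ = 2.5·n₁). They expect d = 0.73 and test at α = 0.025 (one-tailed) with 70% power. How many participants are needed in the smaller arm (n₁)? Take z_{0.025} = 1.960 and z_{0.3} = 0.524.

n₁ = 17

With allocation ratio k = n₂/n₁ = 2.5, Var(x̄₁−x̄₂) = σ²(1/n₁ + 1/(k·n₁)) = σ²·(k+1)/(k·n₁).
So n₁ = (1 + 1/k)·((z_{α} + z_β)/d)² = 1.400 × (2.484/0.73)².
n₁ = 1.400 × 11.58 = 16.2.
Round up: n₁ = 17, giving n₂ = ⌈2.5 × 17⌉ = ⌈42.5⌉ = 43.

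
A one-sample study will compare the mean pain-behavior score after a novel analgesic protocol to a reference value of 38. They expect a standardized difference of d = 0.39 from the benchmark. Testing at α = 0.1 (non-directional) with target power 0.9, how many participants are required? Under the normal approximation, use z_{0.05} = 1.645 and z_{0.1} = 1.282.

n = 57

For a one-sample test: n = ((z_{α/2} + z_β) / d)².
z_{α/2} + z_β = 1.645 + 1.282 = 2.927.
n = (2.927 / 0.39)² = 7.505² = 56.33.
Round up.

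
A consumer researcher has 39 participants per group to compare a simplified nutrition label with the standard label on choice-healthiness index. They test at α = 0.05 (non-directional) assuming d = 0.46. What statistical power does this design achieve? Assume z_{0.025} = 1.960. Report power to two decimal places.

power ≈ 0.53

For two equal groups, power = Φ(d·√(n/2) − z_{α/2}).
d·√(n/2) = 0.46 × √(39/2) = 0.46 × 4.416 = 2.031.
z_β = 2.031 − 1.960 = 0.071.
Power = Φ(0.071) = 0.528.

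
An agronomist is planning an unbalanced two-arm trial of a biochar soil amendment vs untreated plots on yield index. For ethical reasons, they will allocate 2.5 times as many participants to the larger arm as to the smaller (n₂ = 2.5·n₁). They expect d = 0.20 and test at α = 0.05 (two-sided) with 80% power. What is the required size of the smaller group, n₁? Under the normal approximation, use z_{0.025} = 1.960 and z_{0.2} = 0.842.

n₁ = 275

With allocation ratio k = n₂/n₁ = 2.5, Var(x̄₁−x̄₂) = σ²(1/n₁ + 1/(k·n₁)) = σ²·(k+1)/(k·n₁).
So n₁ = (1 + 1/k)·((z_{α/2} + z_β)/d)² = 1.400 × (2.802/0.20)².
n₁ = 1.400 × 196.28 = 274.8.
Round up: n₁ = 275, giving n₂ = ⌈2.5 × 275⌉ = ⌈687.5⌉ = 688.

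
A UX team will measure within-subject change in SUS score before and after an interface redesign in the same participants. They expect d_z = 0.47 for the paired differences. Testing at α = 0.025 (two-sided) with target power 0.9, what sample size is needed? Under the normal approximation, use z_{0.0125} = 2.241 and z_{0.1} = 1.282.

For a paired (one-sample on differences) test: n = ((z_{α/2} + z_β) / d)².
z_{α/2} + z_β = 2.241 + 1.282 = 3.523.
n = (3.523 / 0.47)² = 7.496² = 56.19.
Round up.

n = 57 pairs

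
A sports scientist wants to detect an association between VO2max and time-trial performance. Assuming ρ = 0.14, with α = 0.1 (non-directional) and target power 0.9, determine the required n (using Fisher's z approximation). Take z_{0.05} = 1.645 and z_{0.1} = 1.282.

Fisher's z: C = ½·ln((1+r)/(1−r)) = ½·ln(1.3256) = 0.1409.
n = ((z_{α/2} + z_β)/C)² + 3.
(1.645 + 1.282) / 0.1409 = 2.927 / 0.1409 = 20.774.
n = 20.774² + 3 = 431.54 + 3 = 434.5.
Round up.

n = 435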